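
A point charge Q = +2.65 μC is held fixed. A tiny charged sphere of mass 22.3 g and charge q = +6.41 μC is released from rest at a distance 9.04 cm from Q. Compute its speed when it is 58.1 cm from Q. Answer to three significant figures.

11.3 m/s

Only the electrostatic force acts, so mechanical energy is conserved: ½mv² = U₁ − U₂ = kQq(1/r₁ − 1/r₂).
U₁ − U₂ = (8.99×10⁹ N·m²/C²)(2.65×10⁻⁶ C)(6.41×10⁻⁶ C)(1/0.0904 − 1/0.581) = 1.43 J.
v = √(2·1.43/0.0223) = 11.3 m/s.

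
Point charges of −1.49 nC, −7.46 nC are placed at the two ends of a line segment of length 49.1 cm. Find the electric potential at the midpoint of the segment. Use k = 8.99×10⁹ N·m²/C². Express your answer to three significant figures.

-328 V

Electric potential is a scalar, so the contributions from each charge add algebraically: V = Σ kqᵢ/rᵢ.
Each charge is 0.245 m from the midpoint.
V = k[(-1.49×10⁻⁹)/(0.245) + (-7.46×10⁻⁹)/(0.245)] = -328 V.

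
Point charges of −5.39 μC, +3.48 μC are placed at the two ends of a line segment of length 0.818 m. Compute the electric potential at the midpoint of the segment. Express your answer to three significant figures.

Electric potential is a scalar, so the contributions from each charge add algebraically: V = Σ kqᵢ/rᵢ.
Each charge is 0.409 m from the midpoint.
V = k[(-5.39×10⁻⁶)/(0.409) + (3.48×10⁻⁶)/(0.409)] = -4.20×10⁴ V.

-4.20×10⁴ V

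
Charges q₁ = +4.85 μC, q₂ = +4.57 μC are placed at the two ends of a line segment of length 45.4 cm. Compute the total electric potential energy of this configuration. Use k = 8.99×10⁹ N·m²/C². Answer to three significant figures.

0.439 J

The work to assemble the configuration equals its total potential energy, U = Σ kqᵢqⱼ/rᵢⱼ over all pairs.
The separation is r = 0.454 m.
U = (0.439) = 0.439 J.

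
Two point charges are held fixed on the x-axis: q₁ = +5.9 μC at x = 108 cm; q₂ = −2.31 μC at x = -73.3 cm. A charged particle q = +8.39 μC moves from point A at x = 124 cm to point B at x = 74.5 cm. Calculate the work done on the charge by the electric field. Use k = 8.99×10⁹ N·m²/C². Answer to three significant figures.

The work done by the electric force is W_field = −ΔU = −q(V_B − V_A) = q(V_A − V_B).
At A: distances to the source charges are 0.160 m, 1.97 m; V_A = Σ kqᵢ/rᵢ = 3.21×10⁵ V.
At B: distances to the source charges are 0.335 m, 1.48 m; V_B = Σ kqᵢ/rᵢ = 1.44×10⁵ V.
ΔV = V_B − V_A = -1.77×10⁵ V.
W_field = −qΔV = −(8.39×10⁻⁶ C)(-1.77×10⁵ V) = 1.48 J.

1.48 J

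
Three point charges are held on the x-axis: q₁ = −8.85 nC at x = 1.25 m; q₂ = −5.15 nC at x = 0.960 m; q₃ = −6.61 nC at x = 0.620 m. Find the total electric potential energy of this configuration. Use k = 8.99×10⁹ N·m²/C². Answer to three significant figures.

3.15×10⁻⁶ J

The work to assemble the configuration equals its total potential energy, U = Σ kqᵢqⱼ/rᵢⱼ over all pairs.
Pair separations: r₁₂ = 0.290 m, r₁₃ = 0.630 m, r₂₃ = 0.340 m.
U = (1.41×10⁻⁶) + (8.35×10⁻⁷) + (9.00×10⁻⁷) = 3.15×10⁻⁶ J.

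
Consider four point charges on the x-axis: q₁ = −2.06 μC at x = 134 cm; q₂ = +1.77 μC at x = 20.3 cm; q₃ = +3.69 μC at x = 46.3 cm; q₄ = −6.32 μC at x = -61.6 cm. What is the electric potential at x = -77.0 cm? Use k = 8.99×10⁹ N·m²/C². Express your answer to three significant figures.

-3.34×10⁵ V

The total potential is the scalar sum of each charge's contribution, V = Σ kqᵢ/rᵢ.
Distances from the field point to each charge: r₁ = 2.11 m, r₂ = 0.973 m, r₃ = 1.23 m, r₄ = 0.154 m.
V = k[(-2.06×10⁻⁶)/(2.11) + (1.77×10⁻⁶)/(0.973) + (3.69×10⁻⁶)/(1.23) + (-6.32×10⁻⁶)/(0.154)] = -3.34×10⁵ V.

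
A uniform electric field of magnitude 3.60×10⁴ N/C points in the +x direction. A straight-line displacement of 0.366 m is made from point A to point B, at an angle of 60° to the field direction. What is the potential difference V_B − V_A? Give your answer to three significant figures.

Only the component of displacement along E changes the potential: ΔV = −E·d·cosθ.
ΔV = −(3.60×10⁴ V/m)(0.366 m)cos60° = -6590 V.

-6590 V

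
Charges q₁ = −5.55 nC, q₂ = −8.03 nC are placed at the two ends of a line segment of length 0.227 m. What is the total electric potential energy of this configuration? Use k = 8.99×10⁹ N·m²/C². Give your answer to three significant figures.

1.76×10⁻⁶ J

The assembly work is the sum of pairwise potential energies, U = Σ_{i<j} kqᵢqⱼ/rᵢⱼ.
The separation is r = 0.227 m.
U = (1.76×10⁻⁶) = 1.76×10⁻⁶ J.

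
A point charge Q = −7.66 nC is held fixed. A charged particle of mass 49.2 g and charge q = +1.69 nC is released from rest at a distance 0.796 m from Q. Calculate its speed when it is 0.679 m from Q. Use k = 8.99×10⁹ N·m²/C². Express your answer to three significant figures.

1.01×10⁻³ m/s

Only the electrostatic force acts, so mechanical energy is conserved: ½mv² = U₁ − U₂ = kQq(1/r₁ − 1/r₂).
U₁ − U₂ = (8.99×10⁹ N·m²/C²)(-7.66×10⁻⁹ C)(1.69×10⁻⁹ C)(1/0.796 − 1/0.679) = 2.52×10⁻⁸ J.
v = √(2·2.52×10⁻⁸/0.0492) = 1.01×10⁻³ m/s.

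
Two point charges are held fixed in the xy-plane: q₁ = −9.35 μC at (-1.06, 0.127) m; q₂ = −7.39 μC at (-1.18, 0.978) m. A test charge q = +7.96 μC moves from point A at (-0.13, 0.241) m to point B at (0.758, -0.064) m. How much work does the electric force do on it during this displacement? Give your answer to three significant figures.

-0.520 J

The work done by the electric force is W_field = −ΔU = −q(V_B − V_A) = q(V_A − V_B).
At A: distances to the source charges are 0.937 m, 1.28 m; V_A = Σ kqᵢ/rᵢ = -1.42×10⁵ V.
At B: distances to the source charges are 1.83 m, 2.20 m; V_B = Σ kqᵢ/rᵢ = -7.62×10⁴ V.
ΔV = V_B − V_A = 6.53×10⁴ V.
W_field = −qΔV = −(7.96×10⁻⁶ C)(6.53×10⁴ V) = -0.520 J.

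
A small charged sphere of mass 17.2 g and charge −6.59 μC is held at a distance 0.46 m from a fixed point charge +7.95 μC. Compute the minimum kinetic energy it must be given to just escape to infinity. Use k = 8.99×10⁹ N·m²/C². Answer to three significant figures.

1.02 J

To just escape, total mechanical energy must reach zero at infinity: ½mv²_min + U = 0, so ½mv²_min = −U = |kQq|/r.
|U| = |kQq|/r = (8.99×10⁹ N·m²/C²)(7.95×10⁻⁶)(6.59×10⁻⁶)/(0.460) = 1.02 J.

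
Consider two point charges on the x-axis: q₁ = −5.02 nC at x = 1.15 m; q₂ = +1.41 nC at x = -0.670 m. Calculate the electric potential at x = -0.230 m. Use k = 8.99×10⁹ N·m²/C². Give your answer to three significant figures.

-3.89 V

Electric potential is a scalar, so the contributions from each charge add algebraically: V = Σ kqᵢ/rᵢ.
Distances from the field point to each charge: r₁ = 1.38 m, r₂ = 0.440 m.
V = k[(-5.02×10⁻⁹)/(1.38) + (1.41×10⁻⁹)/(0.440)] = -3.89 V.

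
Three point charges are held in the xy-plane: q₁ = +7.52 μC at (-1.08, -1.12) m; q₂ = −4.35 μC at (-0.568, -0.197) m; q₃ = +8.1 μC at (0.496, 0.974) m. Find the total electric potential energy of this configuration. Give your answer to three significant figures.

-0.270 J

The assembly work is the sum of pairwise potential energies, U = Σ_{i<j} kqᵢqⱼ/rᵢⱼ.
Pair separations: r₁₂ = 1.06 m, r₁₃ = 2.62 m, r₂₃ = 1.58 m.
U = (-0.279) + (0.209) + (-0.200) = -0.270 J.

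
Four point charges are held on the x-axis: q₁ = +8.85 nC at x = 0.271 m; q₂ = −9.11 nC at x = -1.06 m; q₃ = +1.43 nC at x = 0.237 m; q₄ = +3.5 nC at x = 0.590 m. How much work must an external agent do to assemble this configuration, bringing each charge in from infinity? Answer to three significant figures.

The assembly work is the sum of pairwise potential energies, U = Σ_{i<j} kqᵢqⱼ/rᵢⱼ.
Pair separations: r₁₂ = 1.33 m, r₁₃ = 0.0340 m, r₁₄ = 0.319 m, r₂₃ = 1.30 m, r₂₄ = 1.65 m, r₃₄ = 0.353 m.
Summing all 6 pair terms gives U = 3.54×10⁻⁶ J.

3.54×10⁻⁶ J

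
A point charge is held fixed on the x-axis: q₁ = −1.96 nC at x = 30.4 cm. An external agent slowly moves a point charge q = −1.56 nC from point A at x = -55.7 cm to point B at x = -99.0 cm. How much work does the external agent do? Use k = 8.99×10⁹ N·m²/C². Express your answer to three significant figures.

-1.07×10⁻⁸ J

For quasistatic motion the external work equals the change in potential energy: W_ext = qΔV = q(V_B − V_A).
At A: distance to the source charge is 0.861 m; V_A = kq₁/r = -20.5 V.
At B: distance to the source charge is 1.29 m; V_B = kq₁/r = -13.6 V.
ΔV = V_B − V_A = 6.85 V.
W_ext = qΔV = (-1.56×10⁻⁹ C)(6.85 V) = -1.07×10⁻⁸ J.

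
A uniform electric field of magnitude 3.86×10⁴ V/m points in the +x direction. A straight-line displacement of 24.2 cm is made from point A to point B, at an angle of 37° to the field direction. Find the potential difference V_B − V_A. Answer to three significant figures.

-7460 V

Only the component of displacement along E changes the potential: ΔV = −E·d·cosθ.
ΔV = −(3.86×10⁴ V/m)(0.242 m)cos37° = -7460 V.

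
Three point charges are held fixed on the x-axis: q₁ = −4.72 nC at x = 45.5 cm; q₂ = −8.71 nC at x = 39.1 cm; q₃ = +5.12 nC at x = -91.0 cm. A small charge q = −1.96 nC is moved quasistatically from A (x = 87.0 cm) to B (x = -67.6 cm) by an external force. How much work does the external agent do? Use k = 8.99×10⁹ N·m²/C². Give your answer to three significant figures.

-6.38×10⁻⁷ J

For quasistatic motion the external work equals the change in potential energy: W_ext = qΔV = q(V_B − V_A).
At A: distances to the source charges are 0.415 m, 0.479 m, 1.78 m; V_A = Σ kqᵢ/rᵢ = -240 V.
At B: distances to the source charges are 1.13 m, 1.07 m, 0.234 m; V_B = Σ kqᵢ/rᵢ = 85.8 V.
ΔV = V_B − V_A = 326 V.
W_ext = qΔV = (-1.96×10⁻⁹ C)(326 V) = -6.38×10⁻⁷ J.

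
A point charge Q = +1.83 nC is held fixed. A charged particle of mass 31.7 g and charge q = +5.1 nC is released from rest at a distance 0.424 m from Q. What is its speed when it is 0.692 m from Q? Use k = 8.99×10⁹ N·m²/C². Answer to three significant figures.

Only the electrostatic force acts, so mechanical energy is conserved: ½mv² = U₁ − U₂ = kQq(1/r₁ − 1/r₂).
U₁ − U₂ = (8.99×10⁹ N·m²/C²)(1.83×10⁻⁹ C)(5.10×10⁻⁹ C)(1/0.424 − 1/0.692) = 7.66×10⁻⁸ J.
v = √(2·7.66×10⁻⁸/0.0317) = 2.20×10⁻³ m/s.

2.20×10⁻³ m/s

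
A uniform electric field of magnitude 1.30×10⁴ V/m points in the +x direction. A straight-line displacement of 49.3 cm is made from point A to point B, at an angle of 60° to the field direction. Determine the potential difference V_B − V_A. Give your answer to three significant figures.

-3200 V

Only the component of displacement along E changes the potential: ΔV = −E·d·cosθ.
ΔV = −(1.30×10⁴ V/m)(0.493 m)cos60° = -3200 V.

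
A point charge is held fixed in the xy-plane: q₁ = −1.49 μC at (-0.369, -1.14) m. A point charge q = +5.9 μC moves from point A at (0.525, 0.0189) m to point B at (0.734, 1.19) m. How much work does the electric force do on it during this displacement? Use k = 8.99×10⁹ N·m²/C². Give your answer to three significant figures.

The work done by the electric force is W_field = −ΔU = −q(V_B − V_A) = q(V_A − V_B).
At A: distance to the source charge is 1.46 m; V_A = kq₁/r = -9150 V.
At B: distance to the source charge is 2.58 m; V_B = kq₁/r = -5200 V.
ΔV = V_B − V_A = 3960 V.
W_field = −qΔV = −(5.90×10⁻⁶ C)(3960 V) = -0.0233 J.

-0.0233 J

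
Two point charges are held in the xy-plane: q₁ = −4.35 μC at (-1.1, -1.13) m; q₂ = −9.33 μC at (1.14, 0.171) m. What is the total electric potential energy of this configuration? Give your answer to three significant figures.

0.141 J

The assembly work is the sum of pairwise potential energies, U = Σ_{i<j} kqᵢqⱼ/rᵢⱼ.
Pair separations: r₁₂ = 2.59 m.
U = (0.141) = 0.141 J.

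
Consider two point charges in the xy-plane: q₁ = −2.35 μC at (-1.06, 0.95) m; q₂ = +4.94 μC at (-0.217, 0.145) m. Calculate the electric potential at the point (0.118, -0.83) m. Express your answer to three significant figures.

The total potential is the scalar sum of each charge's contribution, V = Σ kqᵢ/rᵢ.
Distances from the field point to each charge: r₁ = 2.13 m, r₂ = 1.03 m.
V = k[(-2.35×10⁻⁶)/(2.13) + (4.94×10⁻⁶)/(1.03)] = 3.32×10⁴ V.

3.32×10⁴ V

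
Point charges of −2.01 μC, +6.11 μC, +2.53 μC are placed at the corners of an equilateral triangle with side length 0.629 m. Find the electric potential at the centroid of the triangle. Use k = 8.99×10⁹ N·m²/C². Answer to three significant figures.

Electric potential is a scalar, so the contributions from each charge add algebraically: V = Σ kqᵢ/rᵢ.
The distance from each vertex to the centroid is a/√3 = 0.363 m.
V = k[(-2.01×10⁻⁶)/(0.363) + (6.11×10⁻⁶)/(0.363) + (2.53×10⁻⁶)/(0.363)] = 1.64×10⁵ V.

1.64×10⁵ V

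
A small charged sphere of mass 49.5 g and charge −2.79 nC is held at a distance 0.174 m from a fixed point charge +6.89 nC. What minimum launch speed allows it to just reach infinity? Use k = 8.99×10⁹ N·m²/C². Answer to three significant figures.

6.33×10⁻³ m/s

To just escape, total mechanical energy must reach zero at infinity: ½mv²_min + U = 0, so ½mv²_min = −U = |kQq|/r.
|U| = |kQq|/r = (8.99×10⁹ N·m²/C²)(6.89×10⁻⁹)(2.79×10⁻⁹)/(0.174) = 9.93×10⁻⁷ J.
v_min = √(2|U|/m) = √(2·9.93×10⁻⁷/0.0495) = 6.33×10⁻³ m/s.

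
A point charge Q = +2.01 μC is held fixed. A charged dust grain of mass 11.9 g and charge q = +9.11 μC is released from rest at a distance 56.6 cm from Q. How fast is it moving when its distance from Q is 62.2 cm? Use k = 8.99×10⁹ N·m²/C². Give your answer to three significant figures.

Only the electrostatic force acts, so mechanical energy is conserved: ½mv² = U₁ − U₂ = kQq(1/r₁ − 1/r₂).
U₁ − U₂ = (8.99×10⁹ N·m²/C²)(2.01×10⁻⁶ C)(9.11×10⁻⁶ C)(1/0.566 − 1/0.622) = 0.0262 J.
v = √(2·0.0262/0.0119) = 2.10 m/s.

2.10 m/s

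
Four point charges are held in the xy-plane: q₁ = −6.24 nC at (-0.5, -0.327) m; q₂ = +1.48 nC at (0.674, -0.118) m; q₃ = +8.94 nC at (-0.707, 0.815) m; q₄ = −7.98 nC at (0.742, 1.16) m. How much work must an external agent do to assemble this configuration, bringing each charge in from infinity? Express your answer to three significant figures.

-7.13×10⁻⁷ J

The assembly work is the sum of pairwise potential energies, U = Σ_{i<j} kqᵢqⱼ/rᵢⱼ.
Pair separations: r₁₂ = 1.19 m, r₁₃ = 1.16 m, r₁₄ = 1.94 m, r₂₃ = 1.67 m, r₂₄ = 1.28 m, r₃₄ = 1.49 m.
Summing all 6 pair terms gives U = -7.13×10⁻⁷ J.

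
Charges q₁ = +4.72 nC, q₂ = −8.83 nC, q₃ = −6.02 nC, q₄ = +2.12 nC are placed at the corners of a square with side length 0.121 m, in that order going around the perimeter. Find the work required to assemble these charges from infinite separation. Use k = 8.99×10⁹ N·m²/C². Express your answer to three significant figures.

The assembly work is the sum of pairwise potential energies, U = Σ_{i<j} kqᵢqⱼ/rᵢⱼ.
The four side pairs have separation 0.121 m and the two diagonal pairs 0.171 m.
Summing all 6 pair terms gives U = -1.83×10⁻⁶ J.

-1.83×10⁻⁶ J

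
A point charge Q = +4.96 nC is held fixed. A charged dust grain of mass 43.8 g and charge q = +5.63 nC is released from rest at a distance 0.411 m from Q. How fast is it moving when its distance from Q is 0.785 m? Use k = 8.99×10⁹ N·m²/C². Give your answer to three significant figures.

Only the electrostatic force acts, so mechanical energy is conserved: ½mv² = U₁ − U₂ = kQq(1/r₁ − 1/r₂).
U₁ − U₂ = (8.99×10⁹ N·m²/C²)(4.96×10⁻⁹ C)(5.63×10⁻⁹ C)(1/0.411 − 1/0.785) = 2.91×10⁻⁷ J.
v = √(2·2.91×10⁻⁷/0.0438) = 3.65×10⁻³ m/s.

3.65×10⁻³ m/s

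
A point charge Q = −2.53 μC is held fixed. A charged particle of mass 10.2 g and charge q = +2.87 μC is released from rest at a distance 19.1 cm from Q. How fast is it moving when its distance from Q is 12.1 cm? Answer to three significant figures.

Only the electrostatic force acts, so mechanical energy is conserved: ½mv² = U₁ − U₂ = kQq(1/r₁ − 1/r₂).
U₁ − U₂ = (8.99×10⁹ N·m²/C²)(-2.53×10⁻⁶ C)(2.87×10⁻⁶ C)(1/0.191 − 1/0.121) = 0.198 J.
v = √(2·0.198/0.0102) = 6.23 m/s.

6.23 m/s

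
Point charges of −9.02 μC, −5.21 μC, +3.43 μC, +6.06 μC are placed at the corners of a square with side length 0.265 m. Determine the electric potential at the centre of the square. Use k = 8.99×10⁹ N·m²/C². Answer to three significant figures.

Electric potential is a scalar, so the contributions from each charge add algebraically: V = Σ kqᵢ/rᵢ.
The distance from each corner to the centre is a√2/2 = 0.187 m.
V = k[(-9.02×10⁻⁶)/(0.187) + (-5.21×10⁻⁶)/(0.187) + (3.43×10⁻⁶)/(0.187) + (6.06×10⁻⁶)/(0.187)] = -2.27×10⁵ V.

-2.27×10⁵ V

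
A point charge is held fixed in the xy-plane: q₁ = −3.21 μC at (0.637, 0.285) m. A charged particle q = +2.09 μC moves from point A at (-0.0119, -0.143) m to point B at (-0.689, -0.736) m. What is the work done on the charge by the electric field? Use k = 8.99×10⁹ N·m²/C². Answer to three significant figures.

The work done by the electric force is W_field = −ΔU = −q(V_B − V_A) = q(V_A − V_B).
At A: distance to the source charge is 0.777 m; V_A = kq₁/r = -3.71×10⁴ V.
At B: distance to the source charge is 1.67 m; V_B = kq₁/r = -1.72×10⁴ V.
ΔV = V_B − V_A = 1.99×10⁴ V.
W_field = −qΔV = −(2.09×10⁻⁶ C)(1.99×10⁴ V) = -0.0415 J.

-0.0415 J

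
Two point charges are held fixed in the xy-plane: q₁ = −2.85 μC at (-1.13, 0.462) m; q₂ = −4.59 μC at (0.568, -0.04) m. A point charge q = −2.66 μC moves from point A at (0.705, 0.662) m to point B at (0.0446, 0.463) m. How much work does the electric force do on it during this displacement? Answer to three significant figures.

The work done by the electric force is W_field = −ΔU = −q(V_B − V_A) = q(V_A − V_B).
At A: distances to the source charges are 1.85 m, 0.715 m; V_A = Σ kqᵢ/rᵢ = -7.16×10⁴ V.
At B: distances to the source charges are 1.17 m, 0.726 m; V_B = Σ kqᵢ/rᵢ = -7.87×10⁴ V.
ΔV = V_B − V_A = -7080 V.
W_field = −qΔV = −(-2.66×10⁻⁶ C)(-7080 V) = -0.0188 J.

-0.0188 J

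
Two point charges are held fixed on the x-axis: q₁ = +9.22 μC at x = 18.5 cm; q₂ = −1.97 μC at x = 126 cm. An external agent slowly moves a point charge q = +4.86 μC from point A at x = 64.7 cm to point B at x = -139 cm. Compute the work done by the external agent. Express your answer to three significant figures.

-0.508 J

For quasistatic motion the external work equals the change in potential energy: W_ext = qΔV = q(V_B − V_A).
At A: distances to the source charges are 0.462 m, 0.613 m; V_A = Σ kqᵢ/rᵢ = 1.51×10⁵ V.
At B: distances to the source charges are 1.57 m, 2.65 m; V_B = Σ kqᵢ/rᵢ = 4.59×10⁴ V.
ΔV = V_B − V_A = -1.05×10⁵ V.
W_ext = qΔV = (4.86×10⁻⁶ C)(-1.05×10⁵ V) = -0.508 J.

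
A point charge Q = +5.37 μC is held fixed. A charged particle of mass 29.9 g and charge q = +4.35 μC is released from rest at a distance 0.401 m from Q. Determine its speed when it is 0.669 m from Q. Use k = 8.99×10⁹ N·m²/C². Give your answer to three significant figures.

3.75 m/s

Only the electrostatic force acts, so mechanical energy is conserved: ½mv² = U₁ − U₂ = kQq(1/r₁ − 1/r₂).
U₁ − U₂ = (8.99×10⁹ N·m²/C²)(5.37×10⁻⁶ C)(4.35×10⁻⁶ C)(1/0.401 − 1/0.669) = 0.210 J.
v = √(2·0.210/0.0299) = 3.75 m/s.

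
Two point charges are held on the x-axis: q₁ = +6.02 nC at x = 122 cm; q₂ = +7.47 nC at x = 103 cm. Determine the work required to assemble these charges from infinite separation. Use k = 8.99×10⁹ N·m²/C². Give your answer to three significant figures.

2.13×10⁻⁶ J

The work to assemble the configuration equals its total potential energy, U = Σ kqᵢqⱼ/rᵢⱼ over all pairs.
Pair separations: r₁₂ = 0.190 m.
U = (2.13×10⁻⁶) = 2.13×10⁻⁶ J.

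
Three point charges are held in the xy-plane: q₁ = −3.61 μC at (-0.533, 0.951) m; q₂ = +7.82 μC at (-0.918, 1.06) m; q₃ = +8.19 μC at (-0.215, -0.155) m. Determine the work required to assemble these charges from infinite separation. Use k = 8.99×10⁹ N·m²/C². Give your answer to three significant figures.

The assembly work is the sum of pairwise potential energies, U = Σ_{i<j} kqᵢqⱼ/rᵢⱼ.
Pair separations: r₁₂ = 0.400 m, r₁₃ = 1.15 m, r₂₃ = 1.40 m.
U = (-0.634) + (-0.231) + (0.410) = -0.455 J.

-0.455 J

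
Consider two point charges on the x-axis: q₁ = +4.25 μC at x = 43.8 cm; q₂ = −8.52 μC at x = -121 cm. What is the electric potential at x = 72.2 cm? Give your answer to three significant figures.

Electric potential is a scalar, so the contributions from each charge add algebraically: V = Σ kqᵢ/rᵢ.
Distances from the field point to each charge: r₁ = 0.284 m, r₂ = 1.93 m.
V = k[(4.25×10⁻⁶)/(0.284) + (-8.52×10⁻⁶)/(1.93)] = 9.49×10⁴ V.

9.49×10⁴ V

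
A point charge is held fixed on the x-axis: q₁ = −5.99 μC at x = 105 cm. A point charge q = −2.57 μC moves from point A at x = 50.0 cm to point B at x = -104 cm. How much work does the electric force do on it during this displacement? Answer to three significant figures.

0.185 J

The work done by the electric force is W_field = −ΔU = −q(V_B − V_A) = q(V_A − V_B).
At A: distance to the source charge is 0.550 m; V_A = kq₁/r = -9.79×10⁴ V.
At B: distance to the source charge is 2.09 m; V_B = kq₁/r = -2.58×10⁴ V.
ΔV = V_B − V_A = 7.21×10⁴ V.
W_field = −qΔV = −(-2.57×10⁻⁶ C)(7.21×10⁴ V) = 0.185 J.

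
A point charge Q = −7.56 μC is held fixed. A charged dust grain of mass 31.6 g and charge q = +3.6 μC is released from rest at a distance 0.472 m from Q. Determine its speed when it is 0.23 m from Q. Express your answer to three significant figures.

Only the electrostatic force acts, so mechanical energy is conserved: ½mv² = U₁ − U₂ = kQq(1/r₁ − 1/r₂).
U₁ − U₂ = (8.99×10⁹ N·m²/C²)(-7.56×10⁻⁶ C)(3.60×10⁻⁶ C)(1/0.472 − 1/0.230) = 0.545 J.
v = √(2·0.545/0.0316) = 5.88 m/s.

5.88 m/s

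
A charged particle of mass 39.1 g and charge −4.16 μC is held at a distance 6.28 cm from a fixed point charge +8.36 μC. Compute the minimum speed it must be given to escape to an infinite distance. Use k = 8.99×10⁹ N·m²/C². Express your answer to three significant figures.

16.0 m/s

To just escape, total mechanical energy must reach zero at infinity: ½mv²_min + U = 0, so ½mv²_min = −U = |kQq|/r.
|U| = |kQq|/r = (8.99×10⁹ N·m²/C²)(8.36×10⁻⁶)(4.16×10⁻⁶)/(0.0628) = 4.98 J.
v_min = √(2|U|/m) = √(2·4.98/0.0391) = 16.0 m/s.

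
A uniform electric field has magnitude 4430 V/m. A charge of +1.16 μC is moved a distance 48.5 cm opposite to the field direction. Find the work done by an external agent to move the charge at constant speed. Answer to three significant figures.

2.49×10⁻³ J

The potential change for a displacement 48.5 cm opposite to the field direction is ΔV = +Ed = 2150 V.
W_ext = qΔV = 2.49×10⁻³ J.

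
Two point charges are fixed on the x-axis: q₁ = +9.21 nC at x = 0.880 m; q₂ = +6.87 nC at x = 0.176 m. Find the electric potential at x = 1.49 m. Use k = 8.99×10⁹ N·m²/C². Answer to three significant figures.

The total potential is the scalar sum of each charge's contribution, V = Σ kqᵢ/rᵢ.
Distances from the field point to each charge: r₁ = 0.610 m, r₂ = 1.31 m.
V = k[(9.21×10⁻⁹)/(0.610) + (6.87×10⁻⁹)/(1.31)] = 183 V.

183 V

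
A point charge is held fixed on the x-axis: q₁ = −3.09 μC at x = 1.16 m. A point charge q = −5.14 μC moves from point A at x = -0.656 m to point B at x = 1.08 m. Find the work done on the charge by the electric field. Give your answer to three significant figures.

The work done by the electric force is W_field = −ΔU = −q(V_B − V_A) = q(V_A − V_B).
At A: distance to the source charge is 1.82 m; V_A = kq₁/r = -1.53×10⁴ V.
At B: distance to the source charge is 0.0800 m; V_B = kq₁/r = -3.47×10⁵ V.
ΔV = V_B − V_A = -3.32×10⁵ V.
W_field = −qΔV = −(-5.14×10⁻⁶ C)(-3.32×10⁵ V) = -1.71 J.

-1.71 J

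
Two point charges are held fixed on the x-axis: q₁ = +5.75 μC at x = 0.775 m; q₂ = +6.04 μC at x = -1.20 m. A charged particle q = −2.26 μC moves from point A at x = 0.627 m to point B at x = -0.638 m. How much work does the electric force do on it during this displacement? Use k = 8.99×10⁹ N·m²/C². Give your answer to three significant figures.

-0.555 J

The work done by the electric force is W_field = −ΔU = −q(V_B − V_A) = q(V_A − V_B).
At A: distances to the source charges are 0.148 m, 1.83 m; V_A = Σ kqᵢ/rᵢ = 3.79×10⁵ V.
At B: distances to the source charges are 1.41 m, 0.562 m; V_B = Σ kqᵢ/rᵢ = 1.33×10⁵ V.
ΔV = V_B − V_A = -2.46×10⁵ V.
W_field = −qΔV = −(-2.26×10⁻⁶ C)(-2.46×10⁵ V) = -0.555 J.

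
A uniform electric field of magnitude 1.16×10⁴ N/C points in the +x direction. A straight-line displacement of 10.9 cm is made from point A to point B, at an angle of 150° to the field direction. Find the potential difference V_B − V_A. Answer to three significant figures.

1100 V

Only the component of displacement along E changes the potential: ΔV = −E·d·cosθ.
ΔV = −(1.16×10⁴ V/m)(0.109 m)cos150° = 1100 V.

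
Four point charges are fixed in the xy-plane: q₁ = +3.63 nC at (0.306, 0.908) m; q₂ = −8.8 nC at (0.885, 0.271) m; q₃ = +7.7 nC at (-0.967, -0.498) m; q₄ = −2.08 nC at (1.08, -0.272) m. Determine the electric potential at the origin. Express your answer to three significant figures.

-4.56 V

The total potential is the scalar sum of each charge's contribution, V = Σ kqᵢ/rᵢ.
Distances from the field point to each charge: r₁ = 0.958 m, r₂ = 0.926 m, r₃ = 1.09 m, r₄ = 1.11 m.
V = k[(3.63×10⁻⁹)/(0.958) + (-8.80×10⁻⁹)/(0.926) + (7.70×10⁻⁹)/(1.09) + (-2.08×10⁻⁹)/(1.11)] = -4.56 V.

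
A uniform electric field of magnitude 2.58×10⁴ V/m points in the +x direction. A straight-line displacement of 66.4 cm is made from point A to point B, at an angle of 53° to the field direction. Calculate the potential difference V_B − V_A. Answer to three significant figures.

-1.03×10⁴ V

Only the component of displacement along E changes the potential: ΔV = −E·d·cosθ.
ΔV = −(2.58×10⁴ V/m)(0.664 m)cos53° = -1.03×10⁴ V.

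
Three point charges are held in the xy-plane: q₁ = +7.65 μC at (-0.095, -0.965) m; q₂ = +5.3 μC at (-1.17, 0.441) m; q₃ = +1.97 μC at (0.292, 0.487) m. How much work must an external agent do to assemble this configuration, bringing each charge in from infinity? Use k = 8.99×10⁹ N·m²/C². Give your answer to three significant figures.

The assembly work is the sum of pairwise potential energies, U = Σ_{i<j} kqᵢqⱼ/rᵢⱼ.
Pair separations: r₁₂ = 1.77 m, r₁₃ = 1.50 m, r₂₃ = 1.46 m.
U = (0.206) + (0.0902) + (0.0642) = 0.360 J.

0.360 J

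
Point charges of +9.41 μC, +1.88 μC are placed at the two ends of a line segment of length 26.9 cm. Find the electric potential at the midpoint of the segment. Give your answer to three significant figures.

Electric potential is a scalar, so the contributions from each charge add algebraically: V = Σ kqᵢ/rᵢ.
Each charge is 0.134 m from the midpoint.
V = k[(9.41×10⁻⁶)/(0.134) + (1.88×10⁻⁶)/(0.134)] = 7.55×10⁵ V.

7.55×10⁵ V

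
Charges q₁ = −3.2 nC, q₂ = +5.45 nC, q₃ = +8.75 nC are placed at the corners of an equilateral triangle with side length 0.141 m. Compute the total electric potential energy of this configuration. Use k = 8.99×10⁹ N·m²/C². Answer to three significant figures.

The assembly work is the sum of pairwise potential energies, U = Σ_{i<j} kqᵢqⱼ/rᵢⱼ.
All three pair separations equal the side length, 0.141 m.
U = (-1.11×10⁻⁶) + (-1.79×10⁻⁶) + (3.04×10⁻⁶) = 1.43×10⁻⁷ J.

1.43×10⁻⁷ J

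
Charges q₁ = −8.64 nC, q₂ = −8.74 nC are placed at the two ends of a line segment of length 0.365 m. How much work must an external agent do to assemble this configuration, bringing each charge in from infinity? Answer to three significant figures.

The work to assemble the configuration equals its total potential energy, U = Σ kqᵢqⱼ/rᵢⱼ over all pairs.
The separation is r = 0.365 m.
U = (1.86×10⁻⁶) = 1.86×10⁻⁶ J.

1.86×10⁻⁶ J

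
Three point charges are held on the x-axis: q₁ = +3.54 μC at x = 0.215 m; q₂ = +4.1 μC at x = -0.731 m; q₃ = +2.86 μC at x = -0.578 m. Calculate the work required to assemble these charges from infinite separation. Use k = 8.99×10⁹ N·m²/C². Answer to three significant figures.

The work to assemble the configuration equals its total potential energy, U = Σ kqᵢqⱼ/rᵢⱼ over all pairs.
Pair separations: r₁₂ = 0.946 m, r₁₃ = 0.793 m, r₂₃ = 0.153 m.
U = (0.138) + (0.115) + (0.689) = 0.942 J.

0.942 J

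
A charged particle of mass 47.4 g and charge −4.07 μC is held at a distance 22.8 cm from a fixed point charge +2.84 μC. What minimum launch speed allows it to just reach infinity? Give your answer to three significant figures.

To just escape, total mechanical energy must reach zero at infinity: ½mv²_min + U = 0, so ½mv²_min = −U = |kQq|/r.
|U| = |kQq|/r = (8.99×10⁹ N·m²/C²)(2.84×10⁻⁶)(4.07×10⁻⁶)/(0.228) = 0.456 J.
v_min = √(2|U|/m) = √(2·0.456/0.0474) = 4.39 m/s.

4.39 m/s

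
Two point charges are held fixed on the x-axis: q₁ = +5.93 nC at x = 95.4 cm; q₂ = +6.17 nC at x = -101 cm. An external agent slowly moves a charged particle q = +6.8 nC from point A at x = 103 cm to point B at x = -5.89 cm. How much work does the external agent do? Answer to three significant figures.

-4.20×10⁻⁶ J

For quasistatic motion the external work equals the change in potential energy: W_ext = qΔV = q(V_B − V_A).
At A: distances to the source charges are 0.0760 m, 2.04 m; V_A = Σ kqᵢ/rᵢ = 729 V.
At B: distances to the source charges are 1.01 m, 0.951 m; V_B = Σ kqᵢ/rᵢ = 111 V.
ΔV = V_B − V_A = -618 V.
W_ext = qΔV = (6.80×10⁻⁹ C)(-618 V) = -4.20×10⁻⁶ J.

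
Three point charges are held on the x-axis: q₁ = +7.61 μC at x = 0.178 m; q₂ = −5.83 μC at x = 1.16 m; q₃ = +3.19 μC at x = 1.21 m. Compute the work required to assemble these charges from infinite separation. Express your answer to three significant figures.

-3.54 J

The assembly work is the sum of pairwise potential energies, U = Σ_{i<j} kqᵢqⱼ/rᵢⱼ.
Pair separations: r₁₂ = 0.982 m, r₁₃ = 1.03 m, r₂₃ = 0.0500 m.
U = (-0.406) + (0.211) + (-3.34) = -3.54 J.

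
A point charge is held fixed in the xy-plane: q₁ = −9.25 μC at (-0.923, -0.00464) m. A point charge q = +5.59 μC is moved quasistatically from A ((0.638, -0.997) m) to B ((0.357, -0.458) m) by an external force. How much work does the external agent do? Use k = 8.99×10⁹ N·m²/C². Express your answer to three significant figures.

-0.0910 J

For quasistatic motion the external work equals the change in potential energy: W_ext = qΔV = q(V_B − V_A).
At A: distance to the source charge is 1.85 m; V_A = kq₁/r = -4.50×10⁴ V.
At B: distance to the source charge is 1.36 m; V_B = kq₁/r = -6.12×10⁴ V.
ΔV = V_B − V_A = -1.63×10⁴ V.
W_ext = qΔV = (5.59×10⁻⁶ C)(-1.63×10⁴ V) = -0.0910 J.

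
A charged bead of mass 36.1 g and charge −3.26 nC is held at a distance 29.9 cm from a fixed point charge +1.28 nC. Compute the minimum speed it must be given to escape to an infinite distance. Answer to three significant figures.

To just escape, total mechanical energy must reach zero at infinity: ½mv²_min + U = 0, so ½mv²_min = −U = |kQq|/r.
|U| = |kQq|/r = (8.99×10⁹ N·m²/C²)(1.28×10⁻⁹)(3.26×10⁻⁹)/(0.299) = 1.25×10⁻⁷ J.
v_min = √(2|U|/m) = √(2·1.25×10⁻⁷/0.0361) = 2.64×10⁻³ m/s.

2.64×10⁻³ m/s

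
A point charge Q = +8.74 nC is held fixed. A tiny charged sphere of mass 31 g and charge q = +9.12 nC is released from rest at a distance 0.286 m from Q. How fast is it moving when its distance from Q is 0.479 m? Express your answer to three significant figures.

Only the electrostatic force acts, so mechanical energy is conserved: ½mv² = U₁ − U₂ = kQq(1/r₁ − 1/r₂).
U₁ − U₂ = (8.99×10⁹ N·m²/C²)(8.74×10⁻⁹ C)(9.12×10⁻⁹ C)(1/0.286 − 1/0.479) = 1.01×10⁻⁶ J.
v = √(2·1.01×10⁻⁶/0.0310) = 8.07×10⁻³ m/s.

8.07×10⁻³ m/s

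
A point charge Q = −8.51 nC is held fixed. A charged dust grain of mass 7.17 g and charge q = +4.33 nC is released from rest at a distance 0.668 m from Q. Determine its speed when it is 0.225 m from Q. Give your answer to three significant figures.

0.0165 m/s

Only the electrostatic force acts, so mechanical energy is conserved: ½mv² = U₁ − U₂ = kQq(1/r₁ − 1/r₂).
U₁ − U₂ = (8.99×10⁹ N·m²/C²)(-8.51×10⁻⁹ C)(4.33×10⁻⁹ C)(1/0.668 − 1/0.225) = 9.76×10⁻⁷ J.
v = √(2·9.76×10⁻⁷/7.17×10⁻³) = 0.0165 m/s.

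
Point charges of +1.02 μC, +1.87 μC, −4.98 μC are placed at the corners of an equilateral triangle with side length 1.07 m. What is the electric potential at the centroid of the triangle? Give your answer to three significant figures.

-3.04×10⁴ V

Electric potential is a scalar, so the contributions from each charge add algebraically: V = Σ kqᵢ/rᵢ.
The distance from each vertex to the centroid is a/√3 = 0.618 m.
V = k[(1.02×10⁻⁶)/(0.618) + (1.87×10⁻⁶)/(0.618) + (-4.98×10⁻⁶)/(0.618)] = -3.04×10⁴ V.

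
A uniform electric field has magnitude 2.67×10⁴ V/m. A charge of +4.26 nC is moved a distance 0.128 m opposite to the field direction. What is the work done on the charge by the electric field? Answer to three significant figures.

The potential change for a displacement 0.128 m opposite to the field direction is ΔV = +Ed = 3420 V.
W_field = −qΔV = -1.46×10⁻⁵ J.

-1.46×10⁻⁵ J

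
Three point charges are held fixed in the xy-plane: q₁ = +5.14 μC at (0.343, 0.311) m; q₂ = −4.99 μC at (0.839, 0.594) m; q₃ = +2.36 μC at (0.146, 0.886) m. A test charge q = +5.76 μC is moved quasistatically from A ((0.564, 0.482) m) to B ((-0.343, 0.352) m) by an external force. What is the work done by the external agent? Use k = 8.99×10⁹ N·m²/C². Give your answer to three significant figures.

For quasistatic motion the external work equals the change in potential energy: W_ext = qΔV = q(V_B − V_A).
At A: distances to the source charges are 0.279 m, 0.297 m, 0.581 m; V_A = Σ kqᵢ/rᵢ = 5.08×10⁴ V.
At B: distances to the source charges are 0.687 m, 1.21 m, 0.724 m; V_B = Σ kqᵢ/rᵢ = 5.94×10⁴ V.
ΔV = V_B − V_A = 8580 V.
W_ext = qΔV = (5.76×10⁻⁶ C)(8580 V) = 0.0494 J.

0.0494 J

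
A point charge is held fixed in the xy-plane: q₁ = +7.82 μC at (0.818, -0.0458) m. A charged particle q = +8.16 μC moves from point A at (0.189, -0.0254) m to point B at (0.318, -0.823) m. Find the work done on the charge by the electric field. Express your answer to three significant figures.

0.291 J

The work done by the electric force is W_field = −ΔU = −q(V_B − V_A) = q(V_A − V_B).
At A: distance to the source charge is 0.629 m; V_A = kq₁/r = 1.12×10⁵ V.
At B: distance to the source charge is 0.924 m; V_B = kq₁/r = 7.61×10⁴ V.
ΔV = V_B − V_A = -3.56×10⁴ V.
W_field = −qΔV = −(8.16×10⁻⁶ C)(-3.56×10⁴ V) = 0.291 J.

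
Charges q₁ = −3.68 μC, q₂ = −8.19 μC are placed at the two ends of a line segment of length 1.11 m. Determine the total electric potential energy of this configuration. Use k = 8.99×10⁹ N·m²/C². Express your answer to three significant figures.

0.244 J

The assembly work is the sum of pairwise potential energies, U = Σ_{i<j} kqᵢqⱼ/rᵢⱼ.
The separation is r = 1.11 m.
U = (0.244) = 0.244 J.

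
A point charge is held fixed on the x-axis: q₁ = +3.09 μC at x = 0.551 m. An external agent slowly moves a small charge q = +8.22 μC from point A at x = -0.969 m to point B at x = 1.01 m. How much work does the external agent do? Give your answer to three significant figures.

0.347 J

For quasistatic motion the external work equals the change in potential energy: W_ext = qΔV = q(V_B − V_A).
At A: distance to the source charge is 1.52 m; V_A = kq₁/r = 1.83×10⁴ V.
At B: distance to the source charge is 0.459 m; V_B = kq₁/r = 6.05×10⁴ V.
ΔV = V_B − V_A = 4.22×10⁴ V.
W_ext = qΔV = (8.22×10⁻⁶ C)(4.22×10⁴ V) = 0.347 J.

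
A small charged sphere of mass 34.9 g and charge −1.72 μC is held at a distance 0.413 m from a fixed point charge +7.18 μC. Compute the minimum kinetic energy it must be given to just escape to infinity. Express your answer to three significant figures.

0.269 J

To just escape, total mechanical energy must reach zero at infinity: ½mv²_min + U = 0, so ½mv²_min = −U = |kQq|/r.
|U| = |kQq|/r = (8.99×10⁹ N·m²/C²)(7.18×10⁻⁶)(1.72×10⁻⁶)/(0.413) = 0.269 J.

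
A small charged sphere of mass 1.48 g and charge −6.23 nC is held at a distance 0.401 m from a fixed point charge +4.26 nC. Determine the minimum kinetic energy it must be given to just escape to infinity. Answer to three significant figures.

To just escape, total mechanical energy must reach zero at infinity: ½mv²_min + U = 0, so ½mv²_min = −U = |kQq|/r.
|U| = |kQq|/r = (8.99×10⁹ N·m²/C²)(4.26×10⁻⁹)(6.23×10⁻⁹)/(0.401) = 5.95×10⁻⁷ J.

5.95×10⁻⁷ J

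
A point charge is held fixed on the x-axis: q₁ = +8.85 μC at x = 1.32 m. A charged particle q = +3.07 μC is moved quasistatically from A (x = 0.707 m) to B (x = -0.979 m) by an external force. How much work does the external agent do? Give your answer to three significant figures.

-0.292 J

For quasistatic motion the external work equals the change in potential energy: W_ext = qΔV = q(V_B − V_A).
At A: distance to the source charge is 0.613 m; V_A = kq₁/r = 1.30×10⁵ V.
At B: distance to the source charge is 2.30 m; V_B = kq₁/r = 3.46×10⁴ V.
ΔV = V_B − V_A = -9.52×10⁴ V.
W_ext = qΔV = (3.07×10⁻⁶ C)(-9.52×10⁴ V) = -0.292 J.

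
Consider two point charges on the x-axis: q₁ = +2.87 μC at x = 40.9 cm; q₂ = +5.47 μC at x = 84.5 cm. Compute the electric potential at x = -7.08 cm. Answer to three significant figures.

The total potential is the scalar sum of each charge's contribution, V = Σ kqᵢ/rᵢ.
Distances from the field point to each charge: r₁ = 0.480 m, r₂ = 0.916 m.
V = k[(2.87×10⁻⁶)/(0.480) + (5.47×10⁻⁶)/(0.916)] = 1.07×10⁵ V.

1.07×10⁵ V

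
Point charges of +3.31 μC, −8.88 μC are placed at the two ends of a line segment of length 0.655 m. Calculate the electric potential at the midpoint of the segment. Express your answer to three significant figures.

-1.53×10⁵ V

Electric potential is a scalar, so the contributions from each charge add algebraically: V = Σ kqᵢ/rᵢ.
Each charge is 0.328 m from the midpoint.
V = k[(3.31×10⁻⁶)/(0.328) + (-8.88×10⁻⁶)/(0.328)] = -1.53×10⁵ V.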